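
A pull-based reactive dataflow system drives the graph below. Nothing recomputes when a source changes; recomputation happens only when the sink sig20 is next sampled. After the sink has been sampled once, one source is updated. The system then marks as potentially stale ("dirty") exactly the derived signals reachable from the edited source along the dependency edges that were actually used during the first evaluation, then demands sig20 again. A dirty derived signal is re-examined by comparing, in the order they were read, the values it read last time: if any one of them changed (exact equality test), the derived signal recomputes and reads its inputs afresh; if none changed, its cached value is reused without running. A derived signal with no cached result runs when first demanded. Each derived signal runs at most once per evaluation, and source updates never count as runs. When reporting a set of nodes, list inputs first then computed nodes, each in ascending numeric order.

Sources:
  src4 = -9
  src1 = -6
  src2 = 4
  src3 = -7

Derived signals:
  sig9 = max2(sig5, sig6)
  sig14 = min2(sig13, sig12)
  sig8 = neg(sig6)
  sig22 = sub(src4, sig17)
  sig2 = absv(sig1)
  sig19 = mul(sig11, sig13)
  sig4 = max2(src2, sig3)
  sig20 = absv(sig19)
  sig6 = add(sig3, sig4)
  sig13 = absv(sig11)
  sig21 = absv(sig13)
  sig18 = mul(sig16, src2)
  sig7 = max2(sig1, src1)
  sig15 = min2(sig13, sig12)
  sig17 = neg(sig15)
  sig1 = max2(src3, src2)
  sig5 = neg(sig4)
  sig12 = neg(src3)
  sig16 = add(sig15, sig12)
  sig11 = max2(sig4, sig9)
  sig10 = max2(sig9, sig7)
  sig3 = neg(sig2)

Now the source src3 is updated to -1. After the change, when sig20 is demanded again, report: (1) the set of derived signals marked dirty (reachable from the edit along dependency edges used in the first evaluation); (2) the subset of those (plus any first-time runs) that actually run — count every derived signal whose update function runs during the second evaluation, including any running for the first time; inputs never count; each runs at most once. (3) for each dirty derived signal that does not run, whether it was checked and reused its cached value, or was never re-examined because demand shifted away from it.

Marked dirty: sig1, sig2, sig3, sig4, sig5, sig6, sig9, sig11, sig13, sig19, sig20.
Derived signals that run: sig1 — 1 in total.
Checked but reused from cache: sig2, sig3, sig4, sig5, sig6, sig9, sig11, sig13, sig19, sig20.
Key observation: the change is absorbed at sig1 — it re-runs but produces the same value, and the output's value is unchanged.

First evaluation (everything demanded from the output):
  sig1 = max2(-7, 4) = 4
  sig2 = absv(4) = 4
  sig3 = neg(4) = -4
  sig4 = max2(4, -4) = 4
  sig5 = neg(4) = -4
  sig6 = add(-4, 4) = 0
  sig9 = max2(-4, 0) = 0
  sig11 = max2(4, 0) = 4
  sig13 = absv(4) = 4
  sig19 = mul(4, 4) = 16
  sig20 = absv(16) = 16

Propagation after the edit:
  sig1: runs — src3 -7->-1; result 4 (same value as before).
  sig2: checked — values it read are unchanged (sig1 unchanged); reused cached 4 without running.
  sig3: checked — values it read are unchanged (sig2 unchanged); reused cached -4 without running.
  sig4: checked — values it read are unchanged (src2 unchanged, sig3 unchanged); reused cached 4 without running.
  sig5: checked — values it read are unchanged (sig4 unchanged); reused cached -4 without running.
  sig6: checked — values it read are unchanged (sig3 unchanged, sig4 unchanged); reused cached 0 without running.
  sig9: checked — values it read are unchanged (sig5 unchanged, sig6 unchanged); reused cached 0 without running.
  sig11: checked — values it read are unchanged (sig4 unchanged, sig9 unchanged); reused cached 4 without running.
  sig13: checked — values it read are unchanged (sig11 unchanged); reused cached 4 without running.
  sig19: checked — values it read are unchanged (sig11 unchanged, sig13 unchanged); reused cached 16 without running.
  sig20: checked — values it read are unchanged (sig19 unchanged); reused cached 16 without running.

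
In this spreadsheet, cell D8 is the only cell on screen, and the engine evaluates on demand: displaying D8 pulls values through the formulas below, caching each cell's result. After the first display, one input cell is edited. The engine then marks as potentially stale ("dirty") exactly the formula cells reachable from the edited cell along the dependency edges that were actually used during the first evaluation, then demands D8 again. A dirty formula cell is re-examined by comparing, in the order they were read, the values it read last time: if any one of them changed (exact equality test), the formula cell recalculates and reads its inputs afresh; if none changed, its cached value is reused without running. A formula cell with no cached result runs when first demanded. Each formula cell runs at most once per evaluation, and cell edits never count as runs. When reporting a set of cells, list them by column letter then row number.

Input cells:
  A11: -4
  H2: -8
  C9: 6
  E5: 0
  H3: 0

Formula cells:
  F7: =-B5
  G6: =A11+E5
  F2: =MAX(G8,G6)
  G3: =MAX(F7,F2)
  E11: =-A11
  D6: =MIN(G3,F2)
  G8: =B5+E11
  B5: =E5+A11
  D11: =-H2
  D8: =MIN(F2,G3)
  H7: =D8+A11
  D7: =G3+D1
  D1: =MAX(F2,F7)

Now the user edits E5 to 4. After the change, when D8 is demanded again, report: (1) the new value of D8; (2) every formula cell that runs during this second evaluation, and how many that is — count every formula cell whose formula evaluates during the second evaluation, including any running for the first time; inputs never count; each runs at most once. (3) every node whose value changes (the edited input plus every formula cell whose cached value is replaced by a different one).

Initial pass — values computed on the first demand:
  B5 = 0 + -4 = -4
  E11 = -(-4) = 4
  F7 = -(-4) = 4
  G6 = -4 + 0 = -4
  G8 = -4 + 4 = 0
  F2 = MAX(0, -4) = 0
  G3 = MAX(4, 0) = 4
  D8 = MIN(0, 4) = 0

Second demand — change propagation:
  B5: re-runs because E5 0->4; new result 0.
  F7: re-runs because B5 -4->0; new result 0.
  G6: re-runs because E5 0->4; new result 0.
  G8: re-runs because B5 -4->0; new result 4.
  F2: re-runs because G8 0->4; G6 -4->0; new result 4.
  G3: re-runs because F7 4->0; F2 0->4; new result 4 (unchanged).
  D8: re-runs because F2 0->4; new result 4.

D8 now evaluates to 4.
Run set: B5, D8, F2, F7, G3, G6, G8 (7 run).
Changed values: B5, D8, E5, F2, F7, G6, G8.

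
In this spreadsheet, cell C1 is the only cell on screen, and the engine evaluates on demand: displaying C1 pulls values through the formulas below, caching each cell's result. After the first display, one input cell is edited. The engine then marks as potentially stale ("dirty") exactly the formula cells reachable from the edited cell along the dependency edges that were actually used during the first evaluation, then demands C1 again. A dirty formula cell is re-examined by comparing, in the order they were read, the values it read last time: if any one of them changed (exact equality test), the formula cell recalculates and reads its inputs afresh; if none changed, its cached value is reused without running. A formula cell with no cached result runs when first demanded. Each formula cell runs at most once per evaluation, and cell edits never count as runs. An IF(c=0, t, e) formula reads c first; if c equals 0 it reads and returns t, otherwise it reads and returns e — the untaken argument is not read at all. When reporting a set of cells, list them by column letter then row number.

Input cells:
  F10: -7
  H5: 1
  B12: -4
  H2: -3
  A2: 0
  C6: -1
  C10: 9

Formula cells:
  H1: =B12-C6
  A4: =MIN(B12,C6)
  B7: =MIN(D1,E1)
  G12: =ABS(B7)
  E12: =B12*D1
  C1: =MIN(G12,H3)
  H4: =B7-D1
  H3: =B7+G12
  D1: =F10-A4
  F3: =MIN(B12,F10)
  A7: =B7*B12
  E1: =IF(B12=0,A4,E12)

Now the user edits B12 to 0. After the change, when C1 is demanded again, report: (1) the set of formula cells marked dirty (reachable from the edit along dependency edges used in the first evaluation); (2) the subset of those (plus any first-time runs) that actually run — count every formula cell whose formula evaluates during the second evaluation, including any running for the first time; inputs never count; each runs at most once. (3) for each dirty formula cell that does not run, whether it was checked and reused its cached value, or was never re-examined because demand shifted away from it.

Dirty set: A4, B7, C1, D1, E1, E12, G12, H3.
Run set: A4, B7, C1, D1, E1, G12, H3 (7 run).
Left stale — demand moved off them: E12.
The important point: the flipped condition redirects demand; E12 is left stale, never re-checked.

Initial pass — values computed on the first demand:
  A4 = MIN(-4, -1) = -4
  D1 = -7 - -4 = -3
  E12 = -4 * -3 = 12
  E1 = IF(B12=0: B12=-4 -> else branch E12) = 12
  B7 = MIN(-3, 12) = -3
  G12 = ABS(-3) = 3
  H3 = -3 + 3 = 0
  C1 = MIN(3, 0) = 0

Second demand — change propagation:
  A4: re-runs because B12 -4->0; new result -1.
  D1: re-runs because A4 -4->-1; new result -6.
  E12: dirty yet unreached — the second evaluation never asks for it.
  E1: re-runs because B12 -4->0; new result -1.
  B7: re-runs because D1 -3->-6; E1 12->-1; new result -6.
  G12: re-runs because B7 -3->-6; new result 6.
  H3: re-runs because B7 -3->-6; G12 3->6; new result 0 (unchanged).
  C1: re-runs because G12 3->6; new result 0 (unchanged).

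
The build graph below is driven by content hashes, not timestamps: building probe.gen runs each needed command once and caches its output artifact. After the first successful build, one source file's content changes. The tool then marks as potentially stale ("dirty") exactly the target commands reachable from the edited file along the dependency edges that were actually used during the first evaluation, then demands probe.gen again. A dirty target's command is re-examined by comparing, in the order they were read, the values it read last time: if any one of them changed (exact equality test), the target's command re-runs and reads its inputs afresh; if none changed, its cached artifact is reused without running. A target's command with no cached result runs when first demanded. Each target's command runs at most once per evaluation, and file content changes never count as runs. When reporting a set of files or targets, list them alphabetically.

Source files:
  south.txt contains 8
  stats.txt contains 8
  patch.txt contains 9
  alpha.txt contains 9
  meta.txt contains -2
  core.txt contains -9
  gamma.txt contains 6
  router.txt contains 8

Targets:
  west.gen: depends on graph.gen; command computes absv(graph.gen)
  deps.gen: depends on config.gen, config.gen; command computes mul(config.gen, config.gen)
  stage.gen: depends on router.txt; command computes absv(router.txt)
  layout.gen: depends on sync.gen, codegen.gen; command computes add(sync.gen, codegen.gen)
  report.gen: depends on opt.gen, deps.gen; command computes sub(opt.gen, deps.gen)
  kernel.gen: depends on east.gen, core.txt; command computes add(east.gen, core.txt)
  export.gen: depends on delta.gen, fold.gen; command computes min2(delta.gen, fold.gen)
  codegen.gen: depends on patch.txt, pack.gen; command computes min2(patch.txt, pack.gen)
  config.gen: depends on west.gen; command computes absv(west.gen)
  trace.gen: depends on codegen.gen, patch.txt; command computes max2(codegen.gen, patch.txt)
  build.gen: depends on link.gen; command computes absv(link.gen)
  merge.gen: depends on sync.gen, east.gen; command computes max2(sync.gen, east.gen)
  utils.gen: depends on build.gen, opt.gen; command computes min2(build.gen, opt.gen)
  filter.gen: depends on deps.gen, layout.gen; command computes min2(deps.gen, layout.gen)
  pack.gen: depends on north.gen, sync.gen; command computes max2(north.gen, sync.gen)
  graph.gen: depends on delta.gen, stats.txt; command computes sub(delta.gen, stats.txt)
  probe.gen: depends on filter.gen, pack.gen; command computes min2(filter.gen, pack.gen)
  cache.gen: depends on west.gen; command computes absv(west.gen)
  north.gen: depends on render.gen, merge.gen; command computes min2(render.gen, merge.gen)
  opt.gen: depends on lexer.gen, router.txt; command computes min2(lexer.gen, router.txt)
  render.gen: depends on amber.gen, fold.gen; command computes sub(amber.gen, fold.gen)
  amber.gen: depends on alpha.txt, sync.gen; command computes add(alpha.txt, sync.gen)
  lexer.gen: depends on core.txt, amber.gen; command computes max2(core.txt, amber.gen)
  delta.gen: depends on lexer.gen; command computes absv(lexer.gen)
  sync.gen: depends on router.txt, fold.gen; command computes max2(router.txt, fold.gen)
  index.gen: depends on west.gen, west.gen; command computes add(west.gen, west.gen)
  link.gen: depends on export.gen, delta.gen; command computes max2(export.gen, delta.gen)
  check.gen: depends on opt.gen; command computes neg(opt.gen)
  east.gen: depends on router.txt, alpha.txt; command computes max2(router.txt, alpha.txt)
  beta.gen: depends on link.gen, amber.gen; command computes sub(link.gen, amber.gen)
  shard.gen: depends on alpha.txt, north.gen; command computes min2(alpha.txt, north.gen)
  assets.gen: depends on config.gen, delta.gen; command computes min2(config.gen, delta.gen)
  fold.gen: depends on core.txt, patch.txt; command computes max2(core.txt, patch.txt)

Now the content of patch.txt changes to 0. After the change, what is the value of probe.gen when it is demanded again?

Initial pass — values computed on the first demand:
  east.gen = max2(8, 9) = 9
  fold.gen = max2(-9, 9) = 9
  sync.gen = max2(8, 9) = 9
  amber.gen = add(9, 9) = 18
  lexer.gen = max2(-9, 18) = 18
  delta.gen = absv(18) = 18
  graph.gen = sub(18, 8) = 10
  merge.gen = max2(9, 9) = 9
  render.gen = sub(18, 9) = 9
  north.gen = min2(9, 9) = 9
  pack.gen = max2(9, 9) = 9
  codegen.gen = min2(9, 9) = 9
  layout.gen = add(9, 9) = 18
  west.gen = absv(10) = 10
  config.gen = absv(10) = 10
  deps.gen = mul(10, 10) = 100
  filter.gen = min2(100, 18) = 18
  probe.gen = min2(18, 9) = 9

Second demand — change propagation:
  fold.gen: re-runs because patch.txt 9->0; new result 0.
  sync.gen: re-runs because fold.gen 9->0; new result 8.
  amber.gen: re-runs because sync.gen 9->8; new result 17.
  lexer.gen: re-runs because amber.gen 18->17; new result 17.
  delta.gen: re-runs because lexer.gen 18->17; new result 17.
  graph.gen: re-runs because delta.gen 18->17; new result 9.
  merge.gen: re-runs because sync.gen 9->8; new result 9 (unchanged).
  render.gen: re-runs because amber.gen 18->17; fold.gen 9->0; new result 17.
  north.gen: re-runs because render.gen 9->17; new result 9 (unchanged).
  pack.gen: re-runs because sync.gen 9->8; new result 9 (unchanged).
  codegen.gen: re-runs because patch.txt 9->0; new result 0.
  layout.gen: re-runs because sync.gen 9->8; codegen.gen 9->0; new result 8.
  west.gen: re-runs because graph.gen 10->9; new result 9.
  config.gen: re-runs because west.gen 10->9; new result 9.
  deps.gen: re-runs because config.gen 10->9; config.gen 10->9; new result 81.
  filter.gen: re-runs because deps.gen 100->81; layout.gen 18->8; new result 8.
  probe.gen: re-runs because filter.gen 18->8; new result 8.

probe.gen now evaluates to 8.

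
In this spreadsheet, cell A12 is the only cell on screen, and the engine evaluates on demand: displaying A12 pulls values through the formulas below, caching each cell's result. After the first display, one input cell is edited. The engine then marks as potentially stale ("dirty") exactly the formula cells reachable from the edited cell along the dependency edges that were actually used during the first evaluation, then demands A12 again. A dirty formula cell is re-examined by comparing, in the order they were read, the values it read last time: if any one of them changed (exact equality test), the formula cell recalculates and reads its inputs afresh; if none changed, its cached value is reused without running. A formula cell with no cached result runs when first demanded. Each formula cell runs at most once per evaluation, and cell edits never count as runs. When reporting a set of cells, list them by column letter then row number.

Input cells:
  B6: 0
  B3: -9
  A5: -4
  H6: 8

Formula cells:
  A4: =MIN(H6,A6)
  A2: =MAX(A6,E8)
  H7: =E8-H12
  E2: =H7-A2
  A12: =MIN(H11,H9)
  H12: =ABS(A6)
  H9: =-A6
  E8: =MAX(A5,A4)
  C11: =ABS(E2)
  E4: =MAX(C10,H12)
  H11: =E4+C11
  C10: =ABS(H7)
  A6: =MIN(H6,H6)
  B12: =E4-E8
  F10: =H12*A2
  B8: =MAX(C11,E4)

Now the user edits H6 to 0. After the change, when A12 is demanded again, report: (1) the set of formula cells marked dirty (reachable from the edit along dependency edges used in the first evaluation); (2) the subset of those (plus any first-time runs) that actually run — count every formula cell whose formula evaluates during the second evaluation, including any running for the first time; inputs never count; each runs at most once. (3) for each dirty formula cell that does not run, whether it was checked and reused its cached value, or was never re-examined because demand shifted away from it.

Dirty set: A2, A4, A6, A12, C10, C11, E2, E4, E8, H7, H9, H11, H12.
Run set: A2, A4, A6, A12, C11, E2, E4, E8, H7, H9, H11, H12 (12 run).
Re-examined without running (cache reused): C10.
The important point: at C10 every value read last time is unchanged, so the dirty flag clears without a run.

Initial pass — values computed on the first demand:
  A6 = MIN(8, 8) = 8
  A4 = MIN(8, 8) = 8
  E8 = MAX(-4, 8) = 8
  A2 = MAX(8, 8) = 8
  H9 = -(8) = -8
  H12 = ABS(8) = 8
  H7 = 8 - 8 = 0
  C10 = ABS(0) = 0
  E2 = 0 - 8 = -8
  C11 = ABS(-8) = 8
  E4 = MAX(0, 8) = 8
  H11 = 8 + 8 = 16
  A12 = MIN(16, -8) = -8

Second demand — change propagation:
  A6: re-runs because H6 8->0; H6 8->0; new result 0.
  A4: re-runs because H6 8->0; A6 8->0; new result 0.
  E8: re-runs because A4 8->0; new result 0.
  A2: re-runs because A6 8->0; E8 8->0; new result 0.
  H9: re-runs because A6 8->0; new result 0.
  H12: re-runs because A6 8->0; new result 0.
  H7: re-runs because E8 8->0; H12 8->0; new result 0 (unchanged).
  C10: re-examined; everything it read last time is the same (H7 unchanged) — cache 0 kept, no run.
  E2: re-runs because A2 8->0; new result 0.
  C11: re-runs because E2 -8->0; new result 0.
  E4: re-runs because H12 8->0; new result 0.
  H11: re-runs because E4 8->0; C11 8->0; new result 0.
  A12: re-runs because H11 16->0; H9 -8->0; new result 0.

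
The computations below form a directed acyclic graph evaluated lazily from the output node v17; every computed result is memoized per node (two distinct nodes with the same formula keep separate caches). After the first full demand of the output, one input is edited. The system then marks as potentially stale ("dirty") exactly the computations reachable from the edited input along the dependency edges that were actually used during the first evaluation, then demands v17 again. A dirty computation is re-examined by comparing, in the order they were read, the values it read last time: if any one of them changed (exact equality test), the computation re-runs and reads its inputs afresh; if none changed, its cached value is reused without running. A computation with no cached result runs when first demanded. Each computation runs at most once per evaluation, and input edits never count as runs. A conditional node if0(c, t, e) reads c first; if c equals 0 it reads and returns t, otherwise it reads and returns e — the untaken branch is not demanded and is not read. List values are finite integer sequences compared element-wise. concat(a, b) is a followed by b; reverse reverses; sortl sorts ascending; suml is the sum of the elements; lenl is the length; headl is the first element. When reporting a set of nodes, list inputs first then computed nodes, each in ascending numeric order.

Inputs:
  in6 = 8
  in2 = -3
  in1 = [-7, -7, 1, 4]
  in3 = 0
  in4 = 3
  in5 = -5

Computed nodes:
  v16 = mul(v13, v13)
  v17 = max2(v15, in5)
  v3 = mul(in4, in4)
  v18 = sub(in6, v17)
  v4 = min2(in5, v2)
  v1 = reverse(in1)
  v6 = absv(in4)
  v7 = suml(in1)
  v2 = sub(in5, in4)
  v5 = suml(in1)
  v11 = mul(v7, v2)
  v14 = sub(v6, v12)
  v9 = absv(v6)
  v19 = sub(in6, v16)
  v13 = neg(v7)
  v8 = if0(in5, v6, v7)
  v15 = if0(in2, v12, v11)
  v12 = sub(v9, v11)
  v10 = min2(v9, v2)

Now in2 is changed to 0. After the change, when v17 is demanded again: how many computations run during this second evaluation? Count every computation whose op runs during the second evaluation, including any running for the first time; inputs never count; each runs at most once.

First demand of the output computes:
  v2 = sub(-5, 3) = -8
  v7 = suml([-7, -7, 1, 4]) = -9
  v11 = mul(-9, -8) = 72
  v15 = if0(in2=-3 -> else branch v11) = 72
  v17 = max2(72, -5) = 72

After the edit, cleaning proceeds:
  v6: had never run; runs now, result 3.
  v9: had never run; runs now, result 3.
  v12: had never run; runs now, result -69.
  v15: a read changed (in2 -3->0) — executes, giving -69.
  v17: a read changed (v15 72->-69) — executes, giving -5.

Note the branch switch — v6, v9, v12 had no cache and run now for the first time.

5 computations run: v6, v9, v12, v15, v17.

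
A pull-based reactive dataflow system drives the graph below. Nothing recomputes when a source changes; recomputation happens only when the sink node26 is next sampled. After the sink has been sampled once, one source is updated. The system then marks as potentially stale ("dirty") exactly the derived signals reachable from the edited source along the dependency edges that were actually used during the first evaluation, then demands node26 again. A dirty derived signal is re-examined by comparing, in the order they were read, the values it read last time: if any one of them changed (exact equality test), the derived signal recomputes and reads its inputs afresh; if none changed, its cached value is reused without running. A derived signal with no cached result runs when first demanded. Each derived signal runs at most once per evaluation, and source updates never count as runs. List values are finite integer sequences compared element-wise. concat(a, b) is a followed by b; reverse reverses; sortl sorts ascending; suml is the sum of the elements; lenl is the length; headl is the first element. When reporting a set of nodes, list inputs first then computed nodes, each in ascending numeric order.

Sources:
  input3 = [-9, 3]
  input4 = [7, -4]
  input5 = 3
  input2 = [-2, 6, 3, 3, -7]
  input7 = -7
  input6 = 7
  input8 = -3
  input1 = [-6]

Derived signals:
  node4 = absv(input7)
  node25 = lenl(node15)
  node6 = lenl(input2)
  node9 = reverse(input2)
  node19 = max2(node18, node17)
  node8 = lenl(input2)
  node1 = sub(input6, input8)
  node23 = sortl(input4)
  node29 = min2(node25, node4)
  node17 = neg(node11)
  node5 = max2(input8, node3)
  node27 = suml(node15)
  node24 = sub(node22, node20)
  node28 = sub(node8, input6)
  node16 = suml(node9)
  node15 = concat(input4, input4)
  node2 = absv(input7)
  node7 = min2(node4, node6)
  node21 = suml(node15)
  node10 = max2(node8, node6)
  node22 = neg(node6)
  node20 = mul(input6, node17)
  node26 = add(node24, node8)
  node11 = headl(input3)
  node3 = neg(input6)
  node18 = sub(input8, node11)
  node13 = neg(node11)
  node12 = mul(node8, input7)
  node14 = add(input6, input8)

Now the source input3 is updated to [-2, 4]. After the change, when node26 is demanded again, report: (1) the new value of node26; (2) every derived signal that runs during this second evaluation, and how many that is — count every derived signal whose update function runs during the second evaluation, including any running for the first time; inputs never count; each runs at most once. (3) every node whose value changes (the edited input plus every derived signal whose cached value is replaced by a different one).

First evaluation (everything demanded from the output):
  node6 = lenl([-2, 6, 3, 3, -7]) = 5
  node8 = lenl([-2, 6, 3, 3, -7]) = 5
  node11 = headl([-9, 3]) = -9
  node17 = neg(-9) = 9
  node20 = mul(7, 9) = 63
  node22 = neg(5) = -5
  node24 = sub(-5, 63) = -68
  node26 = add(-68, 5) = -63

Propagation after the edit:
  node11: runs — input3 [-9, 3]->[-2, 4]; result -2.
  node17: runs — node11 -9->-2; result 2.
  node20: runs — node17 9->2; result 14.
  node24: runs — node20 63->14; result -19.
  node26: runs — node24 -68->-19; result -14.

New value of node26: -14.
Derived signals that run: node11, node17, node20, node24, node26 — 5 in total.
Values that change: input3, node11, node17, node20, node24, node26.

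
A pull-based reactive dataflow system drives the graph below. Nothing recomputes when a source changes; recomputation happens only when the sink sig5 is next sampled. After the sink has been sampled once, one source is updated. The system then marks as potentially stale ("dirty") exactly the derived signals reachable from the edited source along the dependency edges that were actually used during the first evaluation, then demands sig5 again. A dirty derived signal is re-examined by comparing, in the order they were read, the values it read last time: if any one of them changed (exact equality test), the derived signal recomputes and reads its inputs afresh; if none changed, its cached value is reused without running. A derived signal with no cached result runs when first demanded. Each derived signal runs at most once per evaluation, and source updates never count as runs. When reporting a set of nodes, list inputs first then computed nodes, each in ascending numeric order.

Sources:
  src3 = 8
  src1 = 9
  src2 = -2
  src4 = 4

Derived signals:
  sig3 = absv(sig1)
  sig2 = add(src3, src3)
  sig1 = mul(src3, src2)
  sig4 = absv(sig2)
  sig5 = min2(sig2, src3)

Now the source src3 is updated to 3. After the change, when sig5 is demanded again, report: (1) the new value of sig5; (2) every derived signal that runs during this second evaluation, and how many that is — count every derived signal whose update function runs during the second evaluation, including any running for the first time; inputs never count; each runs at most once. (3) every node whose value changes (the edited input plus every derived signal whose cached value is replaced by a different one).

First evaluation (everything demanded from the output):
  sig2 = add(8, 8) = 16
  sig5 = min2(16, 8) = 8

Propagation after the edit:
  sig2: runs — src3 8->3; src3 8->3; result 6.
  sig5: runs — sig2 16->6; src3 8->3; result 3.

New value of sig5: 3.
Derived signals that run: sig2, sig5 — 2 in total.
Values that change: src3, sig2, sig5.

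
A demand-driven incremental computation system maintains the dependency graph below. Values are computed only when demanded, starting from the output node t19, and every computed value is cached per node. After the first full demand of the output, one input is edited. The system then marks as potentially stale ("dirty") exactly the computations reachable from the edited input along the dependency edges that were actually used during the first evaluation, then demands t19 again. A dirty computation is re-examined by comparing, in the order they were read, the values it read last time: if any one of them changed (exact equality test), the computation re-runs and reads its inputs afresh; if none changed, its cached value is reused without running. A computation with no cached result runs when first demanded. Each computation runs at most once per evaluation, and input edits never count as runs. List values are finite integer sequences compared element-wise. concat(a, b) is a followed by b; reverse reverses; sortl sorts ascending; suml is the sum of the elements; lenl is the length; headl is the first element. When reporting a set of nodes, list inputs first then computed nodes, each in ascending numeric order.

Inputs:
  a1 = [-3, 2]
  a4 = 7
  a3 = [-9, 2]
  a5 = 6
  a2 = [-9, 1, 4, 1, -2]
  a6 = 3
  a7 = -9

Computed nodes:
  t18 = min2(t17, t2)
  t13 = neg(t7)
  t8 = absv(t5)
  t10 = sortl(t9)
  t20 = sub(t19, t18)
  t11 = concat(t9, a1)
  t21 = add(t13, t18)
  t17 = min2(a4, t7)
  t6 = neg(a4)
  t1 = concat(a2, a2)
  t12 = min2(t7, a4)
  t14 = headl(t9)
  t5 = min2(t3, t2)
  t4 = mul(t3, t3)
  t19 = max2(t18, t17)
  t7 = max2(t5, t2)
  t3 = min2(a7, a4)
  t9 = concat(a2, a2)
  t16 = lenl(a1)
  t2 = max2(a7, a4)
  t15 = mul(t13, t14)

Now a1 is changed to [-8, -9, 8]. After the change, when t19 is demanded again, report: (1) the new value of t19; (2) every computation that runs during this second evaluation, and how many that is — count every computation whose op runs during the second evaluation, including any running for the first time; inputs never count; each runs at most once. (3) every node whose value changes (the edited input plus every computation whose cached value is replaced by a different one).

First evaluation (everything demanded from the output):
  t2 = max2(-9, 7) = 7
  t3 = min2(-9, 7) = -9
  t5 = min2(-9, 7) = -9
  t7 = max2(-9, 7) = 7
  t17 = min2(7, 7) = 7
  t18 = min2(7, 7) = 7
  t19 = max2(7, 7) = 7

Propagation after the edit:
  a1 feeds no computation that the output demands — nothing is marked dirty and nothing runs.

Key observation: a1 is never demanded by the output, so the edit triggers no recomputation at all.

New value of t19: 7.
Computations that run: none — 0 in total.
Values that change: a1.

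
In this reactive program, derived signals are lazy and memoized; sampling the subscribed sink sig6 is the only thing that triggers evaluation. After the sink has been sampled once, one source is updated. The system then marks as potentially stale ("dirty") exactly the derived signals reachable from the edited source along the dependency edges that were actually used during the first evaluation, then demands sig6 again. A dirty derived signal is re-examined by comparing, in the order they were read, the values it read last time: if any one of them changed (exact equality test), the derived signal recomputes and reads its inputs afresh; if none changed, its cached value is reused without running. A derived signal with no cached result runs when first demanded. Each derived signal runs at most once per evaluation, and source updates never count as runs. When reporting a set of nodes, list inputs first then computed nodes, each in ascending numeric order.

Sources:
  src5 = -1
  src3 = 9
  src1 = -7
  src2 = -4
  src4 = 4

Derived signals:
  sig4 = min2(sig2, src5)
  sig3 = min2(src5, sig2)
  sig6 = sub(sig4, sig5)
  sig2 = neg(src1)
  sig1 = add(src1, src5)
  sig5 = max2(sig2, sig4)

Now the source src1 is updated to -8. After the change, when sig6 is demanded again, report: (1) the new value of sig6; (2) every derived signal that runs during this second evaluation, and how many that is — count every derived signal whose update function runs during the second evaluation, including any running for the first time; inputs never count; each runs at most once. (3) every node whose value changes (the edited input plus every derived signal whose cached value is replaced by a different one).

First demand of the output computes:
  sig2 = neg(-7) = 7
  sig4 = min2(7, -1) = -1
  sig5 = max2(7, -1) = 7
  sig6 = sub(-1, 7) = -8

After the edit, cleaning proceeds:
  sig2: a read changed (src1 -7->-8) — executes, giving 8.
  sig4: a read changed (sig2 7->8) — executes, giving -1 — identical to its old value.
  sig5: a read changed (sig2 7->8) — executes, giving 8.
  sig6: a read changed (sig5 7->8) — executes, giving -9.

Demanding sig6 again yields -9.
4 derived signals run: sig2, sig4, sig5, sig6.
The nodes whose values change: src1, sig2, sig5, sig6.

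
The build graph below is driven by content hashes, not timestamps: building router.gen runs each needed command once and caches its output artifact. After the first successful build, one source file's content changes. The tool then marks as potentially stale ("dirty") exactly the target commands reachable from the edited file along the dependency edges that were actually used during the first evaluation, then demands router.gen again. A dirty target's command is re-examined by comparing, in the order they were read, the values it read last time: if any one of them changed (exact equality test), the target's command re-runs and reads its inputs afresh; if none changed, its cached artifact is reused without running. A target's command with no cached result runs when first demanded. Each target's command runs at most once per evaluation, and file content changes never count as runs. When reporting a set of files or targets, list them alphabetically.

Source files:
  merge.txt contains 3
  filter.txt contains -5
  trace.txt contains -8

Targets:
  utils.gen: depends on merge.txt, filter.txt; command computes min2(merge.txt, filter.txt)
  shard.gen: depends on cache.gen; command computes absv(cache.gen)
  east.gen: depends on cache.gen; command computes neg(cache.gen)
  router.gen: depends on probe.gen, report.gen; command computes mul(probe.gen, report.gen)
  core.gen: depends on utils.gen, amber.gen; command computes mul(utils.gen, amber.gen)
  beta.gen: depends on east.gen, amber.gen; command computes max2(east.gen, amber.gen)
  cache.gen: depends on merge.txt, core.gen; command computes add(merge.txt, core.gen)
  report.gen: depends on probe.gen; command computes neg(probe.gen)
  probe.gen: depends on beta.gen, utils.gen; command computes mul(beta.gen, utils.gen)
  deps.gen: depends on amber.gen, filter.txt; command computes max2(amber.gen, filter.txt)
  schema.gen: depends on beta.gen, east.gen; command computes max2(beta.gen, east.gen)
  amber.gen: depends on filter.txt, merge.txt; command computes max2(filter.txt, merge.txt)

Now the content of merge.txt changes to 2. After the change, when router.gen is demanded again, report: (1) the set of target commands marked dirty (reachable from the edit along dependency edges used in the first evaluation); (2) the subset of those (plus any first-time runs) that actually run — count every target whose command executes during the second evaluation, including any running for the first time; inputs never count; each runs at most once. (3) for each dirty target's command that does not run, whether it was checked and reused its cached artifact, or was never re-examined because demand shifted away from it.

Dirty set: amber.gen, beta.gen, cache.gen, core.gen, east.gen, probe.gen, report.gen, router.gen, utils.gen.
Run set: amber.gen, beta.gen, cache.gen, core.gen, east.gen, probe.gen, report.gen, router.gen, utils.gen (9 run).
All dirty target commands ended up running.

Initial pass — values computed on the first demand:
  amber.gen = max2(-5, 3) = 3
  utils.gen = min2(3, -5) = -5
  core.gen = mul(-5, 3) = -15
  cache.gen = add(3, -15) = -12
  east.gen = neg(-12) = 12
  beta.gen = max2(12, 3) = 12
  probe.gen = mul(12, -5) = -60
  report.gen = neg(-60) = 60
  router.gen = mul(-60, 60) = -3600

Second demand — change propagation:
  amber.gen: re-runs because merge.txt 3->2; new result 2.
  utils.gen: re-runs because merge.txt 3->2; new result -5 (unchanged).
  core.gen: re-runs because amber.gen 3->2; new result -10.
  cache.gen: re-runs because merge.txt 3->2; core.gen -15->-10; new result -8.
  east.gen: re-runs because cache.gen -12->-8; new result 8.
  beta.gen: re-runs because east.gen 12->8; amber.gen 3->2; new result 8.
  probe.gen: re-runs because beta.gen 12->8; new result -40.
  report.gen: re-runs because probe.gen -60->-40; new result 40.
  router.gen: re-runs because probe.gen -60->-40; report.gen 60->40; new result -1600.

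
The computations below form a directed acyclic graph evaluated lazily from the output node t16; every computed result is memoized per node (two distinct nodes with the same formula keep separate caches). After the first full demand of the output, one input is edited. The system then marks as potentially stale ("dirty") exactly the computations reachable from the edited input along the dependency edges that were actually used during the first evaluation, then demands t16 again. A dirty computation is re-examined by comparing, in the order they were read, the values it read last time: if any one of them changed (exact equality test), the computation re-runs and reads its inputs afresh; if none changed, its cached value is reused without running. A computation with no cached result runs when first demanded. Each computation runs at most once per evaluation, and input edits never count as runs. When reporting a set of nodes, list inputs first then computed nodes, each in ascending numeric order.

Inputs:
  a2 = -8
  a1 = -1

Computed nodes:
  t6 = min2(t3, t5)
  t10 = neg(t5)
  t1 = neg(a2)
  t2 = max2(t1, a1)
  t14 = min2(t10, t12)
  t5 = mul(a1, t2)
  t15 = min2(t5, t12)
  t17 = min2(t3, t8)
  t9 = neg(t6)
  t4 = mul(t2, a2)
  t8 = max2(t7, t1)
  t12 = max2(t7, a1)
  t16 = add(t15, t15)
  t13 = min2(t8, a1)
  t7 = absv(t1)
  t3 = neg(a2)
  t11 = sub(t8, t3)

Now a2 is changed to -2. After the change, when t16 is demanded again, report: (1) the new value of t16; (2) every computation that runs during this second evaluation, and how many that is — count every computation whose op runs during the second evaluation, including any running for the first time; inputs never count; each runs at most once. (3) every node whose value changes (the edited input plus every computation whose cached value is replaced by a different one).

Demanding t16 again yields -4.
7 computations run: t1, t2, t5, t7, t12, t15, t16.
The nodes whose values change: a2, t1, t2, t5, t7, t12, t15, t16.

First demand of the output computes:
  t1 = neg(-8) = 8
  t2 = max2(8, -1) = 8
  t5 = mul(-1, 8) = -8
  t7 = absv(8) = 8
  t12 = max2(8, -1) = 8
  t15 = min2(-8, 8) = -8
  t16 = add(-8, -8) = -16

After the edit, cleaning proceeds:
  t1: a read changed (a2 -8->-2) — executes, giving 2.
  t2: a read changed (t1 8->2) — executes, giving 2.
  t5: a read changed (t2 8->2) — executes, giving -2.
  t7: a read changed (t1 8->2) — executes, giving 2.
  t12: a read changed (t7 8->2) — executes, giving 2.
  t15: a read changed (t5 -8->-2; t12 8->2) — executes, giving -2.
  t16: a read changed (t15 -8->-2; t15 -8->-2) — executes, giving -4.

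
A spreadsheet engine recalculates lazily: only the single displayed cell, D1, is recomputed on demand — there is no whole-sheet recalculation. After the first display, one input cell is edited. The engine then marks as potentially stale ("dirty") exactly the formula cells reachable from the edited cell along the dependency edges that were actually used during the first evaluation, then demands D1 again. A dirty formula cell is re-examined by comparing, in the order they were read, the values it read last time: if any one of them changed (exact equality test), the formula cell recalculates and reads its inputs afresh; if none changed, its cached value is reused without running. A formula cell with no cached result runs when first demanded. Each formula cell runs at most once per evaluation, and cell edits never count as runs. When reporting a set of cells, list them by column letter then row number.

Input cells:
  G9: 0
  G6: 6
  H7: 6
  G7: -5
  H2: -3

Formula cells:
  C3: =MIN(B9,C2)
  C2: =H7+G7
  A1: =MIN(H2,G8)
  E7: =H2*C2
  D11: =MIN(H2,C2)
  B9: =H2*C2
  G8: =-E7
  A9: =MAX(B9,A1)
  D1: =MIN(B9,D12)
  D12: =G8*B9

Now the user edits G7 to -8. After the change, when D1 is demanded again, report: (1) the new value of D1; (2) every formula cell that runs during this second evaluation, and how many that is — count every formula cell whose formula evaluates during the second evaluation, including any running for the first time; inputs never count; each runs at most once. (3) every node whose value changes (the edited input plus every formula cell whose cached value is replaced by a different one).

First evaluation (everything demanded from the output):
  C2 = 6 + -5 = 1
  B9 = -3 * 1 = -3
  E7 = -3 * 1 = -3
  G8 = -(-3) = 3
  D12 = 3 * -3 = -9
  D1 = MIN(-3, -9) = -9

Propagation after the edit:
  C2: runs — G7 -5->-8; result -2.
  B9: runs — C2 1->-2; result 6.
  E7: runs — C2 1->-2; result 6.
  G8: runs — E7 -3->6; result -6.
  D12: runs — G8 3->-6; B9 -3->6; result -36.
  D1: runs — B9 -3->6; D12 -9->-36; result -36.

New value of D1: -36.
Formula cells that run: B9, C2, D1, D12, E7, G8 — 6 in total.
Values that change: B9, C2, D1, D12, E7, G7, G8.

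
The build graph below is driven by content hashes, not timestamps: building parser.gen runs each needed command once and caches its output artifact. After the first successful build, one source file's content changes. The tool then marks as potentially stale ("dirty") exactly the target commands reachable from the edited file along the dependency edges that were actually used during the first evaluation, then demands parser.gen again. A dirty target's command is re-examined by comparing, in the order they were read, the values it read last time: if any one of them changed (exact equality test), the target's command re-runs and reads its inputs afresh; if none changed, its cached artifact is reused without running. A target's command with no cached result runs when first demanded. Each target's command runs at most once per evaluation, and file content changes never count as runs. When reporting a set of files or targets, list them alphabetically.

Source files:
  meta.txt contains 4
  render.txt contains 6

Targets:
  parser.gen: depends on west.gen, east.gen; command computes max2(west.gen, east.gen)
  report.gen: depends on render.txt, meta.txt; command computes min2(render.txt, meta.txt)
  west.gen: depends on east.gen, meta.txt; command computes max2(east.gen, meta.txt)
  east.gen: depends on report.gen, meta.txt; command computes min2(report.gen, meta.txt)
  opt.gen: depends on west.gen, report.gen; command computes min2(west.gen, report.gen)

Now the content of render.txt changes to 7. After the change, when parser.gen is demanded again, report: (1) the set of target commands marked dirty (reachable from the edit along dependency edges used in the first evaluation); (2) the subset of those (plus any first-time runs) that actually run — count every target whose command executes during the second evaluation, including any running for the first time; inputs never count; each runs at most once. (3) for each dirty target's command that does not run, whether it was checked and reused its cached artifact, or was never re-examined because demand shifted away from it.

Dirty set: east.gen, parser.gen, report.gen, west.gen.
Run set: report.gen (1 run).
Re-examined without running (cache reused): east.gen, parser.gen, west.gen.
The important point: report.gen recomputes to an identical value, and the output ends up unchanged.

Initial pass — values computed on the first demand:
  report.gen = min2(6, 4) = 4
  east.gen = min2(4, 4) = 4
  west.gen = max2(4, 4) = 4
  parser.gen = max2(4, 4) = 4

Second demand — change propagation:
  report.gen: re-runs because render.txt 6->7; new result 4 (unchanged).
  east.gen: re-examined; everything it read last time is the same (report.gen unchanged, meta.txt unchanged) — cache 4 kept, no run.
  west.gen: re-examined; everything it read last time is the same (east.gen unchanged, meta.txt unchanged) — cache 4 kept, no run.
  parser.gen: re-examined; everything it read last time is the same (west.gen unchanged, east.gen unchanged) — cache 4 kept, no run.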